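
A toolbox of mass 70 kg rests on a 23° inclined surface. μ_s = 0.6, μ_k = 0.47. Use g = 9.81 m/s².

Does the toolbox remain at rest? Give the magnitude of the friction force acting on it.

N = m g cos θ = 632 N.
Down-slope weight component: m g sin θ = 268 N.
μ_s N = 379 N.
268 ≤ 379 N, so it stays put; friction = 268 N.

f ≈ 268 N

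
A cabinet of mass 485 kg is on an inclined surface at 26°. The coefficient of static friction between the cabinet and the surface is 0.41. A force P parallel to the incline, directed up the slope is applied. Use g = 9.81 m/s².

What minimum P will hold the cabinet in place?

P_min ≈ 332 N

The cabinet tends to slide down (tan θ > μ_s), so at the point of impending slip friction acts up-slope at its limit: f = μ_s N.
P is parallel to the surface, so N = m g cos θ = 4280 N.
Along the incline: P + μ_s N = m g sin θ, so P = 2090 − 0.41×4280 = 332 N.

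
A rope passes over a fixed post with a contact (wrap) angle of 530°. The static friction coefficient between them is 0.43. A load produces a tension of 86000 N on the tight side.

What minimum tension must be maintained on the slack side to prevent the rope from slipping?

T_min ≈ 1610 N

Capstan equation at impending slip: T_tight/T_slack = e^{μβ}.
β = 530° = 9.25 rad; e^{μβ} = e^{0.43×9.25} = 53.39.
T_slack = T_tight / e^{μβ} = 86000 / 53.39 = 1610 N.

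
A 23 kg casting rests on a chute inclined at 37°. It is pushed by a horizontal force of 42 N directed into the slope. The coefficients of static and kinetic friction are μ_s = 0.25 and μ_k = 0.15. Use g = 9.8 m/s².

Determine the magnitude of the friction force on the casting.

f ≈ 30.8 N (up the incline)

Resolve perpendicular to the incline: N = m g cos θ + P sin θ = 23×9.8×cos 37° + 42×sin 37° = 205.3 N.
Along the incline, the net driving force (taking up-slope positive) is P cos θ − m g sin θ = 33.54 − 135.6 = -102.1 N, so equilibrium requires friction f = 102.1 N (up-slope).
Maximum static friction: μ_s N = 0.25 × 205.3 = 51.32 N.
The required 102.1 N exceeds the static limit, so the casting slides down-slope and f = μ_k N = 0.15×205.3 = 30.8 N.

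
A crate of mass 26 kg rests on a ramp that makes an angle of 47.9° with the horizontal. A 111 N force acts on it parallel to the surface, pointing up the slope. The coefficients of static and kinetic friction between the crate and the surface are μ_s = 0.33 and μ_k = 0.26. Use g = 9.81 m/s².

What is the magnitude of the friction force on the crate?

f ≈ 44.5 N (up the incline)

Perpendicular to the surface, N = m g cos θ = 26·9.81·cos 47.9° = 171 N.
The friction needed for equilibrium is m g sin θ − P = 189.2 − 111 = 78.25 N, measured positive up-slope.
Static friction can supply at most μ_s N = 56.43 N.
Since |78.25| > 56.43 N, static friction cannot hold it; the crate slides down the incline and kinetic friction applies: f = μ_k N = 0.26 × 171 = 44.5 N.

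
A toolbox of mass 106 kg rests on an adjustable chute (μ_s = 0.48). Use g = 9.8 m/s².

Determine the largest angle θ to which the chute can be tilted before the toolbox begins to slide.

At the slip threshold, m g sin θ = μ_s · m g cos θ, so tan θ = μ_s.
θ_max = arctan(0.48) = 25.6°.

θ_max ≈ 25.6°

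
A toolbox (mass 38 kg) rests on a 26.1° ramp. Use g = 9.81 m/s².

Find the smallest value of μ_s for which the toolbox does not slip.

At the slip threshold m g sin θ = μ_s m g cos θ, so μ_s,min = tan θ.
μ_s,min = tan 26.1° = 0.49.

μ_s,min ≈ 0.49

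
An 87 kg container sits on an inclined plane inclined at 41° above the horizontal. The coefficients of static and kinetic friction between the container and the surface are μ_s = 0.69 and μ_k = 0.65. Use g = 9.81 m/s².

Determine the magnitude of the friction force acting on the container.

Perpendicular to the surface, N = m g cos θ = 87·9.81·cos 41° = 644.1 N.
For equilibrium along the incline, friction must balance the weight component: f = m g sin θ = 559.9 N up the slope.
Maximum static friction available: μ_s N = 0.69 × 644.1 = 444.4 N.
Since |559.9| > 444.4 N, static friction cannot hold it; the container slides down the incline and kinetic friction applies: f = μ_k N = 0.65 × 644.1 = 419 N.

f ≈ 419 N (up the incline)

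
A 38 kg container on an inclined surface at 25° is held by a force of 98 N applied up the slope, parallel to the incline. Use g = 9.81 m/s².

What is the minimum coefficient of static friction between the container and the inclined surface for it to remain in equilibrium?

N = m g cos θ = 337.9 N.
Friction must make up the shortfall along the incline: f = m g sin θ − P = 157.5 − 98 = 59.54 N.
At the threshold f = μ_s N, so μ_s,min = 59.54/337.9 = 0.176.

μ_s,min ≈ 0.176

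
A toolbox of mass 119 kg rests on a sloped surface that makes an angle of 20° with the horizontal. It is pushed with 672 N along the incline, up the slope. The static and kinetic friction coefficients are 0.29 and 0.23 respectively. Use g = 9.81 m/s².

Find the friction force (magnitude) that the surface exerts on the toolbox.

Perpendicular to the surface, N = m g cos θ = 119·9.81·cos 20° = 1097 N.
For equilibrium along the incline the friction force must supply f = m g sin θ − P = 399.3 − 672 = -272.7 N (positive meaning up-slope).
The static-friction ceiling is μ_s N = 0.29 × 1097 = 318.1 N.
Since |-272.7| ≤ 318.1 N, static friction is sufficient; f equals the required value, not μ_s N.

f ≈ 273 N (down the incline)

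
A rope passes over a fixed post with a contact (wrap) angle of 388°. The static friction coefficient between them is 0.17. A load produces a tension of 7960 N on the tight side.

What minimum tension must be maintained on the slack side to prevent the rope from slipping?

Capstan equation at impending slip: T_tight/T_slack = e^{μβ}.
β = 388° = 6.772 rad; e^{μβ} = e^{0.17×6.772} = 3.162.
T_slack = T_tight / e^{μβ} = 7960 / 3.162 = 2520 N.

T_min ≈ 2520 N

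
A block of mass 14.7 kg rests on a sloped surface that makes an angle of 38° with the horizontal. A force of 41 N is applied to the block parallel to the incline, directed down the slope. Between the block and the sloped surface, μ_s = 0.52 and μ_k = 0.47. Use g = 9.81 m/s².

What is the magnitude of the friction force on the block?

Normal force: N = m g cos θ = 14.7 × 9.81 × cos 38° = 113.6 N.
The friction needed for equilibrium is m g sin θ + P = 88.78 + 41 = 129.8 N, measured positive up-slope.
Static friction can supply at most μ_s N = 59.09 N.
Since |129.8| > 59.09 N, static friction cannot hold it; the block slides down the incline and kinetic friction applies: f = μ_k N = 0.47 × 113.6 = 53.4 N.

f ≈ 53.4 N (up the incline)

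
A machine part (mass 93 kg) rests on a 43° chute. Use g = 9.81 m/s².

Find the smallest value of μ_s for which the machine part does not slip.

At the slip threshold m g sin θ = μ_s m g cos θ, so μ_s,min = tan θ.
μ_s,min = tan 43° = 0.933.

μ_s,min ≈ 0.933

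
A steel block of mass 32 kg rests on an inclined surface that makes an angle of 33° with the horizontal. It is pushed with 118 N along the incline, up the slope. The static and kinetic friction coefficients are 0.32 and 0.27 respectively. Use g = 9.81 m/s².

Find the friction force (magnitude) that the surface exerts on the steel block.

f ≈ 53 N (up the incline)

Normal force: N = m g cos θ = 32 × 9.81 × cos 33° = 263.3 N.
For equilibrium along the incline the friction force must supply f = m g sin θ − P = 171 − 118 = 52.97 N (positive meaning up-slope).
Static friction can supply at most μ_s N = 84.25 N.
Since |52.97| ≤ 84.25 N, the steel block remains in static equilibrium and friction takes exactly the required value.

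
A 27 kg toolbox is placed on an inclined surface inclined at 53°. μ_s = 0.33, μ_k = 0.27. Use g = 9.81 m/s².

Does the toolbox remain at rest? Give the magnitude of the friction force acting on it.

f ≈ 43 N

N = m g cos θ = 159 N.
Down-slope weight component: m g sin θ = 212 N.
μ_s N = 52.6 N.
212 > 52.6 N, so it slides; kinetic friction f = μ_k N = 0.27×159 = 43 N.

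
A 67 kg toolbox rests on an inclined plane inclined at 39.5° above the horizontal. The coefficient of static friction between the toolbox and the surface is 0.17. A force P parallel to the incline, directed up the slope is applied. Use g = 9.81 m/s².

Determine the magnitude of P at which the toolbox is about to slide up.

At impending motion up the slope, friction acts down-slope at its limit: f = μ_s N.
P is parallel to the surface, so N = m g cos θ = 507 N.
Along the incline: P = m g sin θ + μ_s N = 418 + 0.17×507 = 504 N.

P ≈ 504 N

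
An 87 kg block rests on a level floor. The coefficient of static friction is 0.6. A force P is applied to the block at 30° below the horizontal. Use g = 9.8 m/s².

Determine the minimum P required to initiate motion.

P ≈ 904 N

N = m g + P sin α (the push presses the block into the level floor).
At impending slip, P cos α = μ_s N = μ_s (m g + P sin α).
Solving: P (cos α − μ_s sin α) = μ_s m g → P = 0.6×853/(cos 30° − 0.6 sin 30°) = 512/0.566 = 904 N.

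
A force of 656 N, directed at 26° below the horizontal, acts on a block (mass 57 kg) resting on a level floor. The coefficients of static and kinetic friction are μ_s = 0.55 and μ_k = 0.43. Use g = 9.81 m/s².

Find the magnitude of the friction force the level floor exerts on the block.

N = m g + P sin α = 559.2 + 656×sin 26° = 846.7 N.
The horizontal driving force is P cos α = 589.6 N, so equilibrium needs friction f = 589.6 N.
The static-friction limit is μ_s N = 465.7 N.
The required friction exceeds μ_s N, so the block moves and f = μ_k N = 364 N.

f ≈ 364 N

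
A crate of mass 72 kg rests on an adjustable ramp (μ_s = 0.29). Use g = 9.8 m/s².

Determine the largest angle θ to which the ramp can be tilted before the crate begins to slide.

θ_max ≈ 16.2°

At the slip threshold, m g sin θ = μ_s · m g cos θ, so tan θ = μ_s.
θ_max = arctan(0.29) = 16.2°.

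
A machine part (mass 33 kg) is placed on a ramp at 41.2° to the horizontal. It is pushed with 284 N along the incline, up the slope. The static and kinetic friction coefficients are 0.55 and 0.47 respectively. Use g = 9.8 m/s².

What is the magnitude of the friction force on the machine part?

Perpendicular to the surface, N = m g cos θ = 33·9.8·cos 41.2° = 243.3 N.
Parallel to the incline, ΣF = 0 gives f = m g sin θ − P = 213 − 284 = -70.98 N (up-slope positive).
The static-friction ceiling is μ_s N = 0.55 × 243.3 = 133.8 N.
Since |-70.98| ≤ 133.8 N, no slip — friction simply equals what equilibrium demands.

f ≈ 71 N (down the incline)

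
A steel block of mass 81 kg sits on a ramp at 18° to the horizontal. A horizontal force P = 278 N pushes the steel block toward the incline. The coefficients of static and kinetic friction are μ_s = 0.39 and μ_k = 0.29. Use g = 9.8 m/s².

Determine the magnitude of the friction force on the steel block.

Resolve perpendicular to the incline: N = m g cos θ + P sin θ = 81×9.8×cos 18° + 278×sin 18° = 840.9 N.
Parallel to the incline: P cos θ − m g sin θ = 264.4 − 245.3 = 19.1 N; the friction needed to balance this is 19.1 N acting down the slope.
Maximum static friction: μ_s N = 0.39 × 840.9 = 327.9 N.
|f_req| = 19.1 ≤ 327.9 N → the steel block is in equilibrium; friction equals the required value.

f ≈ 19.1 N (down the incline)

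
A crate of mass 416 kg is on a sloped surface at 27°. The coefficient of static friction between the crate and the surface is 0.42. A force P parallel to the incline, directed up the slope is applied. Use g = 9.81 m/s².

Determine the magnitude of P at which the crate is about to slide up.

At impending motion up the slope, friction acts down-slope at its limit: f = μ_s N.
P is parallel to the surface, so N = m g cos θ = 3640 N.
Along the incline: P = m g sin θ + μ_s N = 1850 + 0.42×3640 = 3380 N.

P ≈ 3380 N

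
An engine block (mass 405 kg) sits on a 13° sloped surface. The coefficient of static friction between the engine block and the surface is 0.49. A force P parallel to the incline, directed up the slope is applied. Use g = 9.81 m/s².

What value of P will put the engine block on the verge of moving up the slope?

At impending motion up the slope, friction acts down-slope at its limit: f = μ_s N.
P is parallel to the surface, so N = m g cos θ = 3870 N.
Along the incline: P = m g sin θ + μ_s N = 894 + 0.49×3870 = 2790 N.

P ≈ 2790 N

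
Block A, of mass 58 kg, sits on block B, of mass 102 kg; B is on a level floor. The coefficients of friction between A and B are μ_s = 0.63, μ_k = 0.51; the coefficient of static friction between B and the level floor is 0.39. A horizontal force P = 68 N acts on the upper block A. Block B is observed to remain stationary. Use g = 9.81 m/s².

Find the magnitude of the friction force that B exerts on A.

f ≈ 68 N

The normal force B exerts on A is simply A's weight, N₁ = 569 N.
Maximum static friction on A from B: μ_s N₁ = 0.63×569 = 358.5 N.
P = 68 N is within that limit, so A and B move together (both at rest); the A–B friction is simply f₁ = P = 68 N.
By Newton's third law B feels 68 N forward from A. With B stationary, the floor's static friction on B balances it: f₂ = 68 N (well within μ_s(m_A+m_B)g = 612.1 N).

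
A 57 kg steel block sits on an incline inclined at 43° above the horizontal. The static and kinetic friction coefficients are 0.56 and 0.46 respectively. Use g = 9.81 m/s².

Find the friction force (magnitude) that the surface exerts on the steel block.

f ≈ 188 N (up the incline)

Normal force: N = m g cos θ = 57 × 9.81 × cos 43° = 409 N.
For equilibrium along the incline, friction must balance the weight component: f = m g sin θ = 381.4 N up the slope.
The static-friction ceiling is μ_s N = 0.56 × 409 = 229 N.
|381.4| exceeds 229 N, so the steel block slips down-slope; friction is kinetic, f = μ_k N = 0.46×409 = 188 N.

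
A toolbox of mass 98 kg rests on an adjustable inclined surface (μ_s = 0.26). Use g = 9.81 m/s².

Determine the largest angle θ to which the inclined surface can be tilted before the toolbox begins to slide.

θ_max ≈ 14.6°

At the slip threshold, m g sin θ = μ_s · m g cos θ, so tan θ = μ_s.
θ_max = arctan(0.26) = 14.6°.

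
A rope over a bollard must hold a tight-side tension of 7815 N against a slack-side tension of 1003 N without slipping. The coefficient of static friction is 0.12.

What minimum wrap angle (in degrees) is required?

β_min ≈ 980°

T₂/T₁ = e^{μβ} → β = ln(T₂/T₁)/μ.
β = ln(7815/1003)/0.12 = 2.053/0.12 = 17.11 rad.
In degrees: β = 17.11 × 180/π = 980°.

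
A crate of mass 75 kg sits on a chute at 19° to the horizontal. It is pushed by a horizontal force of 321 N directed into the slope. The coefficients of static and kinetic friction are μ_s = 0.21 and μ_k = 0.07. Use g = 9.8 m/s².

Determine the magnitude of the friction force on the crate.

f ≈ 64.2 N (down the incline)

Normal direction: N = m g cos θ + P sin θ = 799.5 N.
Along the incline, the net driving force (taking up-slope positive) is P cos θ − m g sin θ = 303.5 − 239.3 = 64.22 N, so equilibrium requires friction f = -64.22 N (down-slope).
The limit of static friction is μ_s N = 167.9 N.
|f_req| = 64.22 ≤ 167.9 N → the crate is in equilibrium; friction equals the required value.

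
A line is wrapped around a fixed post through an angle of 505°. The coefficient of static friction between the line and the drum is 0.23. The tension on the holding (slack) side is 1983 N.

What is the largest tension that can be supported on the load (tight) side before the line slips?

At impending slip the capstan equation gives T₂/T₁ = e^{μβ} with β in radians.
β = 505° × π/180 = 8.814 rad.
e^{μβ} = e^{0.23×8.814} = 7.593.
T₂ = T₁ · e^{μβ} = 1983 × 7.593 = 15100 N.

T_max ≈ 15100 N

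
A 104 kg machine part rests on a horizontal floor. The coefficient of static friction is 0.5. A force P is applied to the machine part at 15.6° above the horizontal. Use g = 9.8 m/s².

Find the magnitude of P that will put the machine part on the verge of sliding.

N = m g − P sin α (the pull lifts the machine part).
At impending slip, P cos α = μ_s N = μ_s (m g − P sin α).
Solving: P (cos α + μ_s sin α) = μ_s m g → P = 0.5×1020/(cos 15.6° + 0.5 sin 15.6°) = 510/1.098 = 464 N.

P ≈ 464 N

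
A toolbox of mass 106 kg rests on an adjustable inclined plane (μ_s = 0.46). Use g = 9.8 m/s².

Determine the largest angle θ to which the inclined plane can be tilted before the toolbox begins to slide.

At the slip threshold, m g sin θ = μ_s · m g cos θ, so tan θ = μ_s.
θ_max = arctan(0.46) = 24.7°.

θ_max ≈ 24.7°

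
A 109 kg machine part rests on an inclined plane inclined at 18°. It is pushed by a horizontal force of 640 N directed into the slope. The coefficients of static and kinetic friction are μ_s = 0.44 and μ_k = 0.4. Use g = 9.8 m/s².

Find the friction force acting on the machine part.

Resolve perpendicular to the incline: N = m g cos θ + P sin θ = 109×9.8×cos 18° + 640×sin 18° = 1214 N.
Along the incline, the net driving force (taking up-slope positive) is P cos θ − m g sin θ = 608.7 − 330.1 = 278.6 N, so equilibrium requires friction f = -278.6 N (down-slope).
Maximum static friction: μ_s N = 0.44 × 1214 = 534 N.
|f_req| = 278.6 ≤ 534 N → the machine part is in equilibrium; friction equals the required value.

f ≈ 279 N (down the incline)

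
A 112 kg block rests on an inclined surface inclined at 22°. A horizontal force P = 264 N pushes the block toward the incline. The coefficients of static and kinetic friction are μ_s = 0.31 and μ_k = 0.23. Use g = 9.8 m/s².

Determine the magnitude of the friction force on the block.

Normal direction: N = m g cos θ + P sin θ = 1117 N.
Parallel to the incline: P cos θ − m g sin θ = 244.8 − 411.2 = -166.4 N; the friction needed to balance this is 166.4 N acting up the slope.
Maximum static friction: μ_s N = 0.31 × 1117 = 346.1 N.
Since 166.4 N is within the 346.1 N limit, the block stays put and friction is exactly 166 N.

f ≈ 166 N (up the incline)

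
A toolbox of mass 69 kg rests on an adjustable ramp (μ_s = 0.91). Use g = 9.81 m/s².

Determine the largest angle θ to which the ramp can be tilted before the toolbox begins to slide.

θ_max ≈ 42.3°

At the slip threshold, m g sin θ = μ_s · m g cos θ, so tan θ = μ_s.
θ_max = arctan(0.91) = 42.3°.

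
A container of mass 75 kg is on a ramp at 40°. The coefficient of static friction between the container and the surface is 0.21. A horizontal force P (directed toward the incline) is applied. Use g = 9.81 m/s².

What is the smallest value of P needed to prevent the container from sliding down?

The container tends to slide down (tan θ > μ_s), so at the point of impending slip friction acts up-slope at its limit: f = μ_s N.
Perpendicular to the incline: N = m g cos θ + P sin θ.
Along the incline: P cos θ + μ_s N = m g sin θ, i.e. P cos θ + μ_s (m g cos θ + P sin θ) = m g sin θ.
Solving, P (cos θ + μ_s sin θ) = m g (sin θ − μ_s cos θ), so P = 736×0.4819/0.901 = 394 N.

P_min ≈ 394 N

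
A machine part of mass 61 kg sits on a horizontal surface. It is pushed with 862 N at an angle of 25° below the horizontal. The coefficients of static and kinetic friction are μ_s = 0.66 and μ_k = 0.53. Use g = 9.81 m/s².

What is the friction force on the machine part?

Vertical equilibrium gives N = m g + P sin α = 962.7 N.
Horizontally, friction must balance P cos α = 781.2 N.
μ_s N = 0.66 × 962.7 = 635.4 N.
The required friction exceeds μ_s N, so the machine part moves and f = μ_k N = 510 N.

f ≈ 510 N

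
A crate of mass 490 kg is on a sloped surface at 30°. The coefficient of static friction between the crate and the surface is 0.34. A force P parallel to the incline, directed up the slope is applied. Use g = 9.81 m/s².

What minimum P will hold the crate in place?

P_min ≈ 988 N

The crate tends to slide down (tan θ > μ_s), so at the point of impending slip friction acts up-slope at its limit: f = μ_s N.
P is parallel to the surface, so N = m g cos θ = 4160 N.
Along the incline: P + μ_s N = m g sin θ, so P = 2400 − 0.34×4160 = 988 N.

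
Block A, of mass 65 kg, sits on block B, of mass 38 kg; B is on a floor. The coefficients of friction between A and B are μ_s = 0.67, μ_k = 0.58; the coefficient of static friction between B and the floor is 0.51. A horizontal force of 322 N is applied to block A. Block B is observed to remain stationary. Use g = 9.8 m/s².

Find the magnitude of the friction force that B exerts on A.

Between the blocks, N₁ = m_A g = 637 N.
So the A–B interface can sustain at most μ_s N₁ = 426.8 N of static friction.
Since P = 322 N ≤ 426.8 N, A does not slip on B; friction on A equals P = 322 N.
B experiences an equal 322 N forward from A (third law). B is in equilibrium, so the floor supplies f₂ = 322 N of static friction (limit μ_s(m_A+m_B)g = 514.8 N, not exceeded).

f ≈ 322 N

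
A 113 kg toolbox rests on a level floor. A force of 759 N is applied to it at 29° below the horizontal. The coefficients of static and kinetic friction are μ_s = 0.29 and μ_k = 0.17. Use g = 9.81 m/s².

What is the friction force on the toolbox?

f ≈ 251 N

Vertical equilibrium gives N = m g + P sin α = 1477 N.
For equilibrium, f = P cos α = 759×cos 29° = 663.8 N.
The static-friction limit is μ_s N = 428.2 N.
663.8 > 428.2 N → the toolbox slides; f = μ_k N = 0.17×1477 = 251 N.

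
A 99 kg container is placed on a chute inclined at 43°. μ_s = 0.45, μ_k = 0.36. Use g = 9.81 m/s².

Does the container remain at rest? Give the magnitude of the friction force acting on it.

N = m g cos θ = 710 N.
Down-slope weight component: m g sin θ = 662 N.
μ_s N = 320 N.
662 > 320 N, so it slides; kinetic friction f = μ_k N = 0.36×710 = 256 N.

f ≈ 256 N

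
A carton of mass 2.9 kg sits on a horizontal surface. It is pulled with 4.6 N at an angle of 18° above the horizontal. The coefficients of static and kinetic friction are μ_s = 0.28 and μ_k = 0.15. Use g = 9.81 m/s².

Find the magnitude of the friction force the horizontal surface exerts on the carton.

f ≈ 4.37 N

The vertical component of P reduces the normal force: N = m g − P sin α = 28.45 − 1.421 = 27.03 N.
For equilibrium, f = P cos α = 4.6×cos 18° = 4.375 N.
The static-friction limit is μ_s N = 7.568 N.
Since 4.375 N does not exceed the limit, the carton stays at rest and f = 4.37 N.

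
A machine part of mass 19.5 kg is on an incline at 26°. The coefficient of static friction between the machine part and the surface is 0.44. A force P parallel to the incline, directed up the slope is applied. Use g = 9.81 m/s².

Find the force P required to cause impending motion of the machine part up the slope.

P ≈ 160 N

At impending motion up the slope, friction acts down-slope at its limit: f = μ_s N.
P is parallel to the surface, so N = m g cos θ = 172 N.
Along the incline: P = m g sin θ + μ_s N = 83.9 + 0.44×172 = 160 N.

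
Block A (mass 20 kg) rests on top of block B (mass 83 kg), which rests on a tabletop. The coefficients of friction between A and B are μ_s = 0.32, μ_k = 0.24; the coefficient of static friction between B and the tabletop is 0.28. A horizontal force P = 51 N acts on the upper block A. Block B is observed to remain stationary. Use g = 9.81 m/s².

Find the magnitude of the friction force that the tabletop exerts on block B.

The normal force B exerts on A is simply A's weight, N₁ = 196.2 N.
Maximum static friction on A from B: μ_s N₁ = 0.32×196.2 = 62.78 N.
P = 51 N is within that limit, so A and B move together (both at rest); the A–B friction is simply f₁ = P = 51 N.
By Newton's third law B feels 51 N forward from A. With B stationary, the floor's static friction on B balances it: f₂ = 51 N (well within μ_s(m_A+m_B)g = 282.9 N).

f ≈ 51 N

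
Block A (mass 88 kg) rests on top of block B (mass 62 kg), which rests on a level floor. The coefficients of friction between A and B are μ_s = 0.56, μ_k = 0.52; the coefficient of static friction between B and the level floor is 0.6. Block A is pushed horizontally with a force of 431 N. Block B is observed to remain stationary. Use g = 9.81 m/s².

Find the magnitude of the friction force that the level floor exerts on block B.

f ≈ 431 N

Between the blocks, N₁ = m_A g = 863.3 N.
So the A–B interface can sustain at most μ_s N₁ = 483.4 N of static friction.
P = 431 N is within that limit, so A and B move together (both at rest); the A–B friction is simply f₁ = P = 431 N.
B experiences an equal 431 N forward from A (third law). B is in equilibrium, so the floor supplies f₂ = 431 N of static friction (limit μ_s(m_A+m_B)g = 882.9 N, not exceeded).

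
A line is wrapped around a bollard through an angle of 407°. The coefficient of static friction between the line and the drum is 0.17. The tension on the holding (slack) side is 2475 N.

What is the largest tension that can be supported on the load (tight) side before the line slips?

T_max ≈ 8280 N

At impending slip the capstan equation gives T₂/T₁ = e^{μβ} with β in radians.
β = 407° × π/180 = 7.103 rad.
e^{μβ} = e^{0.17×7.103} = 3.345.
T₂ = T₁ · e^{μβ} = 2475 × 3.345 = 8280 N.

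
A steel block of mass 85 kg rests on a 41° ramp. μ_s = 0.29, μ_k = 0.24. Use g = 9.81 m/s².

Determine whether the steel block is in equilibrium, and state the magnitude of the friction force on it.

f ≈ 151 N

N = m g cos θ = 629 N.
Down-slope weight component: m g sin θ = 547 N.
μ_s N = 183 N.
547 > 183 N, so it slides; kinetic friction f = μ_k N = 0.24×629 = 151 N.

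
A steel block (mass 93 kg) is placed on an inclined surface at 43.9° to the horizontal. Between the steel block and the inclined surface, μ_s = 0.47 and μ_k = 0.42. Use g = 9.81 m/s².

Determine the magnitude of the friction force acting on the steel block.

Perpendicular to the surface, N = m g cos θ = 93·9.81·cos 43.9° = 657.4 N.
Along the slope the weight component is m g sin θ = 632.6 N; friction must supply exactly this, acting up-slope.
Static friction can supply at most μ_s N = 309 N.
Since |632.6| > 309 N, static friction cannot hold it; the steel block slides down the incline and kinetic friction applies: f = μ_k N = 0.42 × 657.4 = 276 N.

f ≈ 276 N (up the incline)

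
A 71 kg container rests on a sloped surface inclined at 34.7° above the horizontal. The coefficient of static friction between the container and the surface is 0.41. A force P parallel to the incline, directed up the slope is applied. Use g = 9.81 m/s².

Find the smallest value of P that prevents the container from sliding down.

P_min ≈ 162 N

The container tends to slide down (tan θ > μ_s), so at the point of impending slip friction acts up-slope at its limit: f = μ_s N.
P is parallel to the surface, so N = m g cos θ = 573 N.
Along the incline: P + μ_s N = m g sin θ, so P = 397 − 0.41×573 = 162 N.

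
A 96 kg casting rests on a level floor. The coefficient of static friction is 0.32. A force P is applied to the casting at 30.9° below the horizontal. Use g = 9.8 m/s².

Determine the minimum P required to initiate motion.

P ≈ 434 N

N = m g + P sin α (the push presses the casting into the level floor).
At impending slip, P cos α = μ_s N = μ_s (m g + P sin α).
Solving: P (cos α − μ_s sin α) = μ_s m g → P = 0.32×941/(cos 30.9° − 0.32 sin 30.9°) = 301/0.6937 = 434 N.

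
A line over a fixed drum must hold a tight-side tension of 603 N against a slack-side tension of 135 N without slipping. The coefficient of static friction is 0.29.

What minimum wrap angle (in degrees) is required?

T₂/T₁ = e^{μβ} → β = ln(T₂/T₁)/μ.
β = ln(603/135)/0.29 = 1.497/0.29 = 5.161 rad.
In degrees: β = 5.161 × 180/π = 296°.

β_min ≈ 296°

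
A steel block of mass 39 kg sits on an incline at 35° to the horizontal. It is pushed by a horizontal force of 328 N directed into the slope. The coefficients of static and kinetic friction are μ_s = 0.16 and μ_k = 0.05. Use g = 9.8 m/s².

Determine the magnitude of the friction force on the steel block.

Normal direction: N = m g cos θ + P sin θ = 501.2 N.
Parallel to the incline: P cos θ − m g sin θ = 268.7 − 219.2 = 49.46 N; the friction needed to balance this is 49.46 N acting down the slope.
Maximum static friction: μ_s N = 0.16 × 501.2 = 80.19 N.
|f_req| = 49.46 ≤ 80.19 N → the steel block is in equilibrium; friction equals the required value.

f ≈ 49.5 N (down the incline)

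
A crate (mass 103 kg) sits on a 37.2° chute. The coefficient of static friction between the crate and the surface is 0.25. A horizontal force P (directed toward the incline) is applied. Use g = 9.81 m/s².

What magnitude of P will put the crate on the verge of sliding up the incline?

At impending motion up the slope, friction acts down-slope at its limit: f = μ_s N.
Perpendicular to the incline: N = m g cos θ + P sin θ.
Along the incline: P cos θ = m g sin θ + μ_s N = m g sin θ + μ_s (m g cos θ + P sin θ).
Solving, P (cos θ − μ_s sin θ) = m g (sin θ + μ_s cos θ), so P = 103×9.81×(sin 37.2° + 0.25 cos 37.2°)/(cos 37.2° − 0.25 sin 37.2°) = 1010×0.8037/0.6454 = 1260 N.

P ≈ 1260 N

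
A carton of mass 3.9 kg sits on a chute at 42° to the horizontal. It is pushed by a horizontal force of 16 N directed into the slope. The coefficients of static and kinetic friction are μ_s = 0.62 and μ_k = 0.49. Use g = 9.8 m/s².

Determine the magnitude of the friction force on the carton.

The horizontal push has a component P sin θ into the surface, so N = m g cos θ + P sin θ = 28.4 + 10.71 = 39.11 N.
Along the incline, the net driving force (taking up-slope positive) is P cos θ − m g sin θ = 11.89 − 25.57 = -13.68 N, so equilibrium requires friction f = 13.68 N (up-slope).
Maximum static friction: μ_s N = 0.62 × 39.11 = 24.25 N.
Since 13.68 N is within the 24.25 N limit, the carton stays put and friction is exactly 13.7 N.

f ≈ 13.7 N (up the incline)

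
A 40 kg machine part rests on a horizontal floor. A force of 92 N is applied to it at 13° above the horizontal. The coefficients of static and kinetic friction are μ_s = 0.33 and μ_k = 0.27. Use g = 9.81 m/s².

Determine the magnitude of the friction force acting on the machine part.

Vertical equilibrium gives N = m g − P sin α = 371.7 N.
The horizontal driving force is P cos α = 89.64 N, so equilibrium needs friction f = 89.64 N.
μ_s N = 0.33 × 371.7 = 122.7 N.
89.64 ≤ 122.7 N → static; friction equals the required 89.6 N.

f ≈ 89.6 N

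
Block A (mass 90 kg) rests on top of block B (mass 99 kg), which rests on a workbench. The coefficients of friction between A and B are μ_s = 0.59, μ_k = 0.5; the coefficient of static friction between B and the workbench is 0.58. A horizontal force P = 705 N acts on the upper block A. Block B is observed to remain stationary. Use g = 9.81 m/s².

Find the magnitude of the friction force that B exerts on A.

f ≈ 441 N

Between the blocks, N₁ = m_A g = 882.9 N.
Maximum static friction on A from B: μ_s N₁ = 0.59×882.9 = 520.9 N.
P = 705 N exceeds that limit, so A slips over B and the interface friction becomes kinetic: f₁ = μ_k N₁ = 0.5×882.9 = 441 N.
By Newton's third law B feels 441 N forward from A. With B stationary, the floor's static friction on B balances it: f₂ = 441 N (well within μ_s(m_A+m_B)g = 1075 N).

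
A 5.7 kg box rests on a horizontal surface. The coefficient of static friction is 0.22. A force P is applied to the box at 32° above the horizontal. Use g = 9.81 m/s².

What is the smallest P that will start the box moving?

P ≈ 12.8 N

N = m g − P sin α (the pull lifts the box).
At impending slip, P cos α = μ_s N = μ_s (m g − P sin α).
Solving: P (cos α + μ_s sin α) = μ_s m g → P = 0.22×55.9/(cos 32° + 0.22 sin 32°) = 12.3/0.9646 = 12.8 N.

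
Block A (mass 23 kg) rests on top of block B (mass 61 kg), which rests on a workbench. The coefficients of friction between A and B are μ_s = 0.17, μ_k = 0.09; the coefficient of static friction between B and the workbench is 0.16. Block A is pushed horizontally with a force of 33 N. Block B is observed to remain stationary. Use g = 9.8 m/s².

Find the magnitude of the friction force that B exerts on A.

The normal force B exerts on A is simply A's weight, N₁ = 225.4 N.
So the A–B interface can sustain at most μ_s N₁ = 38.32 N of static friction.
P = 33 N is within that limit, so A and B move together (both at rest); the A–B friction is simply f₁ = P = 33 N.
By Newton's third law B feels 33 N forward from A. With B stationary, the floor's static friction on B balances it: f₂ = 33 N (well within μ_s(m_A+m_B)g = 131.7 N).

f ≈ 33 N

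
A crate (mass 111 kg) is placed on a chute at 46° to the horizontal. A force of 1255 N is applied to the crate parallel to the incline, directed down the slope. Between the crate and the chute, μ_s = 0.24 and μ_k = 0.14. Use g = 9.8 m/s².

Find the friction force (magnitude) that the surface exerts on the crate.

f ≈ 106 N (up the incline)

Perpendicular to the surface, N = m g cos θ = 111·9.8·cos 46° = 755.6 N.
For equilibrium along the incline the friction force must supply f = m g sin θ + P = 782.5 + 1255 = 2037 N (positive meaning up-slope).
The static-friction ceiling is μ_s N = 0.24 × 755.6 = 181.4 N.
Since |2037| > 181.4 N, static friction cannot hold it; the crate slides down the incline and kinetic friction applies: f = μ_k N = 0.14 × 755.6 = 106 N.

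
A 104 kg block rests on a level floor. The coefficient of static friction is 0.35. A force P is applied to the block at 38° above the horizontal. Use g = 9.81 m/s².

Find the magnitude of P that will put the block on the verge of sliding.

N = m g − P sin α (the pull lifts the block).
At impending slip, P cos α = μ_s N = μ_s (m g − P sin α).
Solving: P (cos α + μ_s sin α) = μ_s m g → P = 0.35×1020/(cos 38° + 0.35 sin 38°) = 357/1.003 = 356 N.

P ≈ 356 N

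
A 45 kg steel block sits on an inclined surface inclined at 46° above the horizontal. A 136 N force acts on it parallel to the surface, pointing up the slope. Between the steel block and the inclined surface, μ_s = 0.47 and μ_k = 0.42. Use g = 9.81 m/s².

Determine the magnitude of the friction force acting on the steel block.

Perpendicular to the surface, N = m g cos θ = 45·9.81·cos 46° = 306.7 N.
For equilibrium along the incline the friction force must supply f = m g sin θ − P = 317.6 − 136 = 181.6 N (positive meaning up-slope).
Static friction can supply at most μ_s N = 144.1 N.
Since |181.6| > 144.1 N, static friction cannot hold it; the steel block slides down the incline and kinetic friction applies: f = μ_k N = 0.42 × 306.7 = 129 N.

f ≈ 129 N (up the incline)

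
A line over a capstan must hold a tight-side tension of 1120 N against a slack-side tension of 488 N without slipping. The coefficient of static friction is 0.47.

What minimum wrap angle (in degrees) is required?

T₂/T₁ = e^{μβ} → β = ln(T₂/T₁)/μ.
β = ln(1120/488)/0.47 = 0.8308/0.47 = 1.768 rad.
In degrees: β = 1.768 × 180/π = 101°.

β_min ≈ 101°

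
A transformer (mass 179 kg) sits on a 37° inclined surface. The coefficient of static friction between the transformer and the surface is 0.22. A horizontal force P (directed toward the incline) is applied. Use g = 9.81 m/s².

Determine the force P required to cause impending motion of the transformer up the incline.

P ≈ 2050 N

At impending motion up the slope, friction acts down-slope at its limit: f = μ_s N.
Perpendicular to the incline: N = m g cos θ + P sin θ.
Along the incline: P cos θ = m g sin θ + μ_s N = m g sin θ + μ_s (m g cos θ + P sin θ).
Solving, P (cos θ − μ_s sin θ) = m g (sin θ + μ_s cos θ), so P = 179×9.81×(sin 37° + 0.22 cos 37°)/(cos 37° − 0.22 sin 37°) = 1760×0.7775/0.6662 = 2050 N.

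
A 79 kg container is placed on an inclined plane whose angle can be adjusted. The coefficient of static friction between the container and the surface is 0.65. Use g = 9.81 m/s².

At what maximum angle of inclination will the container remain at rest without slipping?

At the slip threshold, m g sin θ = μ_s · m g cos θ, so tan θ = μ_s.
θ_max = arctan(0.65) = 33°.

θ_max ≈ 33°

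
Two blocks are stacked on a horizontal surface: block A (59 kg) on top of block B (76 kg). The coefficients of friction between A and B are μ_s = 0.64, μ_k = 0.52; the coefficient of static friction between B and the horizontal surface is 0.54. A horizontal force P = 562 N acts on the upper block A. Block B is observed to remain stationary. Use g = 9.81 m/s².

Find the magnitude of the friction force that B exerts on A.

f ≈ 301 N

Normal force at the A–B interface: N₁ = m_A g = 578.8 N.
Maximum static friction on A from B: μ_s N₁ = 0.64×578.8 = 370.4 N.
Since P = 562 N > 370.4 N, A slides on B; the A–B friction is kinetic: f₁ = μ_k N₁ = 0.52×578.8 = 301 N.
By Newton's third law B feels 301 N forward from A. With B stationary, the floor's static friction on B balances it: f₂ = 301 N (well within μ_s(m_A+m_B)g = 715.1 N).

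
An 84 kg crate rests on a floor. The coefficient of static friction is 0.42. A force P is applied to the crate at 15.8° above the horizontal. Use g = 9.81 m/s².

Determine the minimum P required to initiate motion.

P ≈ 321 N

N = m g − P sin α (the pull lifts the crate).
At impending slip, P cos α = μ_s N = μ_s (m g − P sin α).
Solving: P (cos α + μ_s sin α) = μ_s m g → P = 0.42×824/(cos 15.8° + 0.42 sin 15.8°) = 346/1.077 = 321 N.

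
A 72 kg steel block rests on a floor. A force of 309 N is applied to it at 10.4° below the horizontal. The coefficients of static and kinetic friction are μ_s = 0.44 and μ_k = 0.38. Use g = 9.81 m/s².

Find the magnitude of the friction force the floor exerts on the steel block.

f ≈ 304 N

The vertical component of P adds to the normal force: N = m g + P sin α = 706.3 + 55.78 = 762.1 N.
The horizontal driving force is P cos α = 303.9 N, so equilibrium needs friction f = 303.9 N.
μ_s N = 0.44 × 762.1 = 335.3 N.
303.9 ≤ 335.3 N → static; friction equals the required 304 N.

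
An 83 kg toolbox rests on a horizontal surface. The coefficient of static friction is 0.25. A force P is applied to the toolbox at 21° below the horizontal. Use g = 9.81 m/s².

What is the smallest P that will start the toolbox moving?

N = m g + P sin α (the push presses the toolbox into the horizontal surface).
At impending slip, P cos α = μ_s N = μ_s (m g + P sin α).
Solving: P (cos α − μ_s sin α) = μ_s m g → P = 0.25×814/(cos 21° − 0.25 sin 21°) = 204/0.844 = 241 N.

P ≈ 241 N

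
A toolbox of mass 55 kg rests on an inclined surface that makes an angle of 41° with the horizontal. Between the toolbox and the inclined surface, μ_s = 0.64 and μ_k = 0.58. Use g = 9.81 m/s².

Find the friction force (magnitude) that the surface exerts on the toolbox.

The normal reaction is N = m g cos θ = 407.2 N.
For equilibrium along the incline, friction must balance the weight component: f = m g sin θ = 354 N up the slope.
Maximum static friction available: μ_s N = 0.64 × 407.2 = 260.6 N.
Since |354| > 260.6 N, static friction cannot hold it; the toolbox slides down the incline and kinetic friction applies: f = μ_k N = 0.58 × 407.2 = 236 N.

f ≈ 236 N (up the incline)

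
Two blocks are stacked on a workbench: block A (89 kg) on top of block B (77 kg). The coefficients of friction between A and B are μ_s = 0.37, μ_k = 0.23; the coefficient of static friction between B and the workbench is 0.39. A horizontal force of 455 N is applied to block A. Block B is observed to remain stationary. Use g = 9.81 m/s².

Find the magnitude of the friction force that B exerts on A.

f ≈ 201 N

The normal force B exerts on A is simply A's weight, N₁ = 873.1 N.
Maximum static friction on A from B: μ_s N₁ = 0.37×873.1 = 323 N.
Since P = 455 N > 323 N, A slides on B; the A–B friction is kinetic: f₁ = μ_k N₁ = 0.23×873.1 = 201 N.
B experiences an equal 201 N forward from A (third law). B is in equilibrium, so the floor supplies f₂ = 201 N of static friction (limit μ_s(m_A+m_B)g = 635.1 N, not exceeded).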